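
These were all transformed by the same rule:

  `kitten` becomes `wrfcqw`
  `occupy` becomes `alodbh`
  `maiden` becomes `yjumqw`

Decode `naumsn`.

A repeating key of period 2 is used — shifts +12, +9 over and over.
Reversing it on naumsn: n−12=b, a−9=r, u−12=i, m−9=d, s−12=g, n−9=e.

bridge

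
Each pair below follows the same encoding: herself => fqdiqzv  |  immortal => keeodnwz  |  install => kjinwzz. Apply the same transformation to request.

h(7)→f(5) and e(4)→q(16) fit y≡5x+22 (mod 26); the inverse of 5 mod 26 is 21. Treating letters as 0–25, the rule is x ↦ 5x + 22 (mod 26).
For request: r(17)→5·17+22≡3=d; e(4)→5·4+22≡16=q; q(16)→5·16+22≡24=y; u(20)→5·20+22≡18=s; e(4)→5·4+22≡16=q; s(18)→5·18+22≡8=i; t(19)→5·19+22≡13=n (all mod 26).

dqysqin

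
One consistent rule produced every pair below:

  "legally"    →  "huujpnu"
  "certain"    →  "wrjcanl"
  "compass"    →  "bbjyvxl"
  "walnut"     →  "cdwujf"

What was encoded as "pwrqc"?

thing

The output letters match the input read backwards, each shifted +9: legally reversed is yllagel. Two steps: reverse the string, then apply a Caesar shift of +9.
Undoing it on pwrqc: shift back: p−9=g, w−9=n, r−9=i, q−9=h, c−9=t → gniht; then reverse → thing.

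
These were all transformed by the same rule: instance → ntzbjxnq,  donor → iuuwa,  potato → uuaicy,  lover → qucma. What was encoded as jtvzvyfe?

In instance: i→n is +5, n→t is +6, s→z is +7, t→b is +8 — the shift increases by 1 each position. The shift increases by 1 at each position, starting from +5: 5, 6, 7, ….
Reversing it on jtvzvyfe: j−5=e, t−6=n, v−7=o, z−8=r, v−9=m, y−10=o, f−11=u, e−12=s.

enormous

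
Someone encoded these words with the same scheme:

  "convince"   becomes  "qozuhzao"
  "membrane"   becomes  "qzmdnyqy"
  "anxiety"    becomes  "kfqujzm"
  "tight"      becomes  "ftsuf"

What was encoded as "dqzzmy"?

The output letters match the input read backwards, each shifted +12: convince reversed is ecnivnoc. Read the word backwards and shift each letter +12.
Undoing it on dqzzmy: shift back: d−12=r, q−12=e, z−12=n, z−12=n, m−12=a, y−12=m → rennam; then reverse → manner.

manner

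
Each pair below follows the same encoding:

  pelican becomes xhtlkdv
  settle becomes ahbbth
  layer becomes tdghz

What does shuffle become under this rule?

The shift depends on letter class: consonant p→x is +8, but vowel e→h is +3. The rule splits by letter class: vowels +3, consonants +8.
For shuffle: s(cons)+8=a, h(cons)+8=p, u(vowel)+3=x, f(cons)+8=n, f(cons)+8=n, l(cons)+8=t, e(vowel)+3=h.

apxnnth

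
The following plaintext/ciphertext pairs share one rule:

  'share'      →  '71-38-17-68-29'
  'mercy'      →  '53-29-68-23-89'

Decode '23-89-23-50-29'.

With a=1..z=26, the number is 3·pos + 14.
Undoing it on 23-89-23-50-29: 23→(23−14)÷3=3=c, 89→(89−14)÷3=25=y, 23→(23−14)÷3=3=c, 50→(50−14)÷3=12=l, 29→(29−14)÷3=5=e.

cycle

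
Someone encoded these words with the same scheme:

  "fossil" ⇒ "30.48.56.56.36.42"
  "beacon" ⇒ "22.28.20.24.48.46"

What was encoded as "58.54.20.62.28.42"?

travel

The formula is n = 2×(alphabet index, a=1) + 18.
Reversing it on 58.54.20.62.28.42: 58→(58−18)÷2=20=t, 54→(54−18)÷2=18=r, 20→(20−18)÷2=1=a, 62→(62−18)÷2=22=v, 28→(28−18)÷2=5=e, 42→(42−18)÷2=12=l.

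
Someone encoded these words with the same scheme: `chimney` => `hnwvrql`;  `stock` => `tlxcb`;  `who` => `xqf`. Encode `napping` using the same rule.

pwryyjw

The output letters match the input read backwards, each shifted +9: chimney reversed is yenmihc. Two steps: reverse the string, then apply a Caesar shift of +9.
Applying it to napping: reverse → gnippan; then shift: g+9=p, n+9=w, i+9=r, p+9=y, p+9=y, a+9=j, n+9=w.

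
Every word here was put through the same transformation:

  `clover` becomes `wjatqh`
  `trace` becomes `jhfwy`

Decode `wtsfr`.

Read the word backwards and shift each letter +5.
Undoing it on wtsfr: shift back: w−5=r, t−5=o, s−5=n, f−5=a, r−5=m → ronam; then reverse → manor.

manor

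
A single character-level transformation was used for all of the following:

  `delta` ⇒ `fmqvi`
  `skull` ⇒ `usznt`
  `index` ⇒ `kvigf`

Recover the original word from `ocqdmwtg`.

mulberry

Shifts by position in delta: pos 0: d→f (+2), pos 1: e→m (+8), pos 2: l→q (+5), pos 3: t→v (+2), pos 4: a→i (+8) — repeating every 3. A repeating key of period 3 is used — shifts +2, +8, +5 over and over.
Decoding ocqdmwtg: o−2=m, c−8=u, q−5=l, d−2=b, m−8=e, w−5=r, t−2=r, g−8=y.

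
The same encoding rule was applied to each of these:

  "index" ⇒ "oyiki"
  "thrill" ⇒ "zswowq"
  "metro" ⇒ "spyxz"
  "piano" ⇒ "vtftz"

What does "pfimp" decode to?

Shifts by position in index: pos 0: i→o (+6), pos 1: n→y (+11), pos 2: d→i (+5), pos 3: e→k (+6), pos 4: x→i (+11) — repeating every 3. It's a Vigenère-style cipher with numeric key [6,11,5]: position i shifts by key[i mod 3].
Reversing it on pfimp: p−6=j, f−11=u, i−5=d, m−6=g, p−11=e.

judge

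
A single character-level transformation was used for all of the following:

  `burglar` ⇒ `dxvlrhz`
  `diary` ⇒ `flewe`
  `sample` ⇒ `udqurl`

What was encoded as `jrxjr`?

hotel

In burglar: b→d is +2, u→x is +3, r→v is +4, g→l is +5 — the shift increases by 1 each position. Letter i (0-indexed) is shifted by i+2, so successive shifts are 2, 3, 4, ….
Reversing it on jrxjr: j−2=h, r−3=o, x−4=t, j−5=e, r−6=l.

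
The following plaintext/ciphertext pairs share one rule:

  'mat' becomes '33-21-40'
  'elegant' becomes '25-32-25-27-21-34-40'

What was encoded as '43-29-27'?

m is letter #13 and maps to 33: an offset of 20. Each letter is replaced by its alphabet position (a=1..z=26) + 20.
Undoing it on 43-29-27: 43→(43−20)÷1=23=w, 29→(29−20)÷1=9=i, 27→(27−20)÷1=7=g.

wig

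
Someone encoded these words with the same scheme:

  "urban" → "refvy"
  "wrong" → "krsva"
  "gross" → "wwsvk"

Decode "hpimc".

The output letters match the input read backwards, each shifted +4: urban reversed is nabru. Read the word backwards and shift each letter +4.
Reversing it on hpimc: shift back: h−4=d, p−4=l, i−4=e, m−4=i, c−4=y → dleiy; then reverse → yield.

yield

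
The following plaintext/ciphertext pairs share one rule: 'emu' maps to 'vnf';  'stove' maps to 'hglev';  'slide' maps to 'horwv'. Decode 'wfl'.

duo

Each pair mirrors across the alphabet (e↔v, m↔n, u↔f): positions sum to 25. This is the alphabet-reversal cipher (Atbash): a becomes z, b becomes y, etc.
Reversing it on wfl: w↔d, f↔u, l↔o.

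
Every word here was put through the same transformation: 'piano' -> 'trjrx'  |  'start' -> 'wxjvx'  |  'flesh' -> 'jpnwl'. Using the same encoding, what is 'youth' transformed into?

The shift depends on letter class: consonant p→t is +4, but vowel i→r is +9. Vowels shift forward by 9 and consonants shift forward by 4.
On youth: y(cons)+4=c, o(vowel)+9=x, u(vowel)+9=d, t(cons)+4=x, h(cons)+4=l.

cxdxl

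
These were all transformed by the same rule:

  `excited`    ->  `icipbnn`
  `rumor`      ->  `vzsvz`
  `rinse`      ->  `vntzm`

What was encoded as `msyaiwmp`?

In excited: e→i is +4, x→c is +5, c→i is +6, i→p is +7 — the shift increases by 1 each position. Letter i (0-indexed) is shifted by i+4, so successive shifts are 4, 5, 6, ….
Decoding msyaiwmp: m−4=i, s−5=n, y−6=s, a−7=t, i−8=a, w−9=n, m−10=c, p−11=e.

instance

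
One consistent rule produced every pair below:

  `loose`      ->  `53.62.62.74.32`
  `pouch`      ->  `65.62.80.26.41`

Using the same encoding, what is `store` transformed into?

74.77.62.71.32

With a=1..z=26, the number is 3·pos + 17.
Applying it to store: s=19→74, t=20→77, o=15→62, r=18→71, e=5→32.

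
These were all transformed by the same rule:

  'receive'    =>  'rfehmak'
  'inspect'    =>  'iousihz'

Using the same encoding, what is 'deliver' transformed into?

Each letter shifts forward by its position index (0, 1, 2, …) — the shift grows by one for each successive letter.
Applying it to deliver: d+0=d, e+1=f, l+2=n, i+3=l, v+4=z, e+5=j, r+6=x.

dfnlzjx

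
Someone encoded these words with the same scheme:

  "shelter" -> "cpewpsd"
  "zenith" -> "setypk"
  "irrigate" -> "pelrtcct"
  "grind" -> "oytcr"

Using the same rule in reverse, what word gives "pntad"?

The output letters match the input read backwards, each shifted +11: shelter reversed is retlehs. Two steps: reverse the string, then apply a Caesar shift of +11.
Reversing it on pntad: shift back: p−11=e, n−11=c, t−11=i, a−11=p, d−11=s → ecips; then reverse → spice.

spice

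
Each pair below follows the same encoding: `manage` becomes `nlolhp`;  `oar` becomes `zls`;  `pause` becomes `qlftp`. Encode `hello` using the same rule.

The shift depends on letter class: consonant m→n is +1, but vowel a→l is +11. Two shifts are in play — +11 for a/e/i/o/u, +1 for every other letter.
For hello: h(cons)+1=i, e(vowel)+11=p, l(cons)+1=m, l(cons)+1=m, o(vowel)+11=z.

ipmmz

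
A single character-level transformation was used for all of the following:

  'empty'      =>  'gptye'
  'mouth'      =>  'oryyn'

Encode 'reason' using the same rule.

thexuu

In empty: e→g is +2, m→p is +3, p→t is +4, t→y is +5 — the shift increases by 1 each position. The shift increases by 1 at each position, starting from +2: 2, 3, 4, ….
On reason: r+2=t, e+3=h, a+4=e, s+5=x, o+6=u, n+7=u.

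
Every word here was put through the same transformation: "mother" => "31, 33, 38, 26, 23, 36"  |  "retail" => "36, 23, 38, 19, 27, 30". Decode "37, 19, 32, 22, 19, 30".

m is letter #13 and maps to 31: an offset of 18. Letters become their 1-based position plus 18 (so a→19, b→20, …).
Decoding 37, 19, 32, 22, 19, 30: 37→(37−18)÷1=19=s, 19→(19−18)÷1=1=a, 32→(32−18)÷1=14=n, 22→(22−18)÷1=4=d, 19→(19−18)÷1=1=a, 30→(30−18)÷1=12=l.

sandal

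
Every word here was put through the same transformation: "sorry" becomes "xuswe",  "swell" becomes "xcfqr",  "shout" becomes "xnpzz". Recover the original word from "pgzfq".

Shifts by position in sorry: pos 0: s→x (+5), pos 1: o→u (+6), pos 2: r→s (+1), pos 3: r→w (+5), pos 4: y→e (+6) — repeating every 3. It's a Vigenère-style cipher with numeric key [5,6,1]: position i shifts by key[i mod 3].
Decoding pgzfq: p−5=k, g−6=a, z−1=y, f−5=a, q−6=k.

kayak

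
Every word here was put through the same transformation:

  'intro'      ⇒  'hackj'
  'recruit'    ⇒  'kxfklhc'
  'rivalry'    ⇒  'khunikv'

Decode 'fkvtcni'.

crystal

Treating letters as 0–25, the rule is x ↦ 9x + 13 (mod 26).
Decoding fkvtcni: f(5)→3·(5−13)≡2=c; k(10)→3·(10−13)≡17=r; v(21)→3·(21−13)≡24=y; t(19)→3·(19−13)≡18=s; c(2)→3·(2−13)≡19=t; n(13)→3·(13−13)≡0=a; i(8)→3·(8−13)≡11=l (all mod 26).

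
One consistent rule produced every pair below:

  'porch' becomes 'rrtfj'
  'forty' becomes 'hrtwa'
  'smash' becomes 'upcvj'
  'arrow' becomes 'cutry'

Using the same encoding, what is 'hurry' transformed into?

Shifts by position in porch: pos 0: p→r (+2), pos 1: o→r (+3), pos 2: r→t (+2), pos 3: c→f (+3) — repeating every 2. It's a Vigenère-style cipher with numeric key [2,3]: position i shifts by key[i mod 2].
Applying it to hurry: h+2=j, u+3=x, r+2=t, r+3=u, y+2=a.

jxtua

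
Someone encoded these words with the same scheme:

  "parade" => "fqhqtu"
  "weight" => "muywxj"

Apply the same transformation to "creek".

Compare letters: p→f is +16, a→q is +16, r→h is +16 — a constant shift. It's a constant shift of +16 (ROT16).
On creek: c+16=s, r+16=h, e+16=u, e+16=u, k+16=a.

shuua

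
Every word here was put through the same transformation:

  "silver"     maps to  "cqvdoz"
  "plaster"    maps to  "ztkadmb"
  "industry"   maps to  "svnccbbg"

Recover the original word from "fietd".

Shifts by position in silver: pos 0: s→c (+10), pos 1: i→q (+8), pos 2: l→v (+10), pos 3: v→d (+8) — repeating every 2. A repeating key of period 2 is used — shifts +10, +8 over and over.
Undoing it on fietd: f−10=v, i−8=a, e−10=u, t−8=l, d−10=t.

vault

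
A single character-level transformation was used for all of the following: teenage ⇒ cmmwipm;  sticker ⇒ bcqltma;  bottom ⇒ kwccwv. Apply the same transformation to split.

The shift depends on letter class: consonant t→c is +9, but vowel e→m is +8. Vowels shift forward by 8 and consonants shift forward by 9.
Applying it to split: s(cons)+9=b, p(cons)+9=y, l(cons)+9=u, i(vowel)+8=q, t(cons)+9=c.

byuqc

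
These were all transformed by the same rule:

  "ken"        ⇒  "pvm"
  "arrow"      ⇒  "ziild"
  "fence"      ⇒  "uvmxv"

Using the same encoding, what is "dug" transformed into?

Each pair mirrors across the alphabet (k↔p, e↔v, n↔m): positions sum to 25. Each letter is replaced by its mirror in the alphabet: a↔z, b↔y, c↔x, and so on (the Atbash cipher).
Applying it to dug: d↔w, u↔f, g↔t.

wft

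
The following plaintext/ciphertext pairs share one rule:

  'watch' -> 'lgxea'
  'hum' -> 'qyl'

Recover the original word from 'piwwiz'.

The output letters match the input read backwards, each shifted +4: watch reversed is hctaw. The word is reversed, then every letter is shifted forward by 4.
Reversing it on piwwiz: shift back: p−4=l, i−4=e, w−4=s, w−4=s, i−4=e, z−4=v → lessev; then reverse → vessel.

vessel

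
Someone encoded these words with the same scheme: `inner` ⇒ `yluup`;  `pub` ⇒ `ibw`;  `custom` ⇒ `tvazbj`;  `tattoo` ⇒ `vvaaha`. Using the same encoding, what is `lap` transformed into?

Two steps: reverse the string, then apply a Caesar shift of +7.
For lap: reverse → pal; then shift: p+7=w, a+7=h, l+7=s.

whs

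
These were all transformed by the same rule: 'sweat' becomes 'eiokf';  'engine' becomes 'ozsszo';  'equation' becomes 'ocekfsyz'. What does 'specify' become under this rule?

The shift depends on letter class: consonant s→e is +12, but vowel e→o is +10. Two shifts are in play — +10 for a/e/i/o/u, +12 for every other letter.
On specify: s(cons)+12=e, p(cons)+12=b, e(vowel)+10=o, c(cons)+12=o, i(vowel)+10=s, f(cons)+12=r, y(cons)+12=k.

eboosrk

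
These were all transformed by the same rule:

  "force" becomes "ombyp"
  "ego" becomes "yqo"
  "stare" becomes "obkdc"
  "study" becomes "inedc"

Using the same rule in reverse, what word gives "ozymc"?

scope

Read the word backwards and shift each letter +10.
Reversing it on ozymc: shift back: o−10=e, z−10=p, y−10=o, m−10=c, c−10=s → epocs; then reverse → scope.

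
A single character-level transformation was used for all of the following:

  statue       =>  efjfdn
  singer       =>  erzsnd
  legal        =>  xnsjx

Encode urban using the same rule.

ddnjz

The shift depends on letter class: consonant s→e is +12, but vowel a→j is +9. Two shifts are in play — +9 for a/e/i/o/u, +12 for every other letter.
On urban: u(vowel)+9=d, r(cons)+12=d, b(cons)+12=n, a(vowel)+9=j, n(cons)+12=z.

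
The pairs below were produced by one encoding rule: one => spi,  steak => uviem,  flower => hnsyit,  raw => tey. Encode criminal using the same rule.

The shift depends on letter class: consonant n→p is +2, but vowel o→s is +4. Two shifts are in play — +4 for a/e/i/o/u, +2 for every other letter.
Applying it to criminal: c(cons)+2=e, r(cons)+2=t, i(vowel)+4=m, m(cons)+2=o, i(vowel)+4=m, n(cons)+2=p, a(vowel)+4=e, l(cons)+2=n.

etmompen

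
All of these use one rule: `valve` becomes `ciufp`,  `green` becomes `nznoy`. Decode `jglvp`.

The shift increases by 1 at each position, starting from +7: 7, 8, 9, ….
Reversing it on jglvp: j−7=c, g−8=y, l−9=c, v−10=l, p−11=e.

cycle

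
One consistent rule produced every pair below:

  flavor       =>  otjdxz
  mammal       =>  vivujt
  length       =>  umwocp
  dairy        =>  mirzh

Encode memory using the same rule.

Shifts by position in flavor: pos 0: f→o (+9), pos 1: l→t (+8), pos 2: a→j (+9), pos 3: v→d (+8) — repeating every 2. The shifts repeat in a cycle of length 2: positions 0,1,… shift by +9, +8, then the pattern repeats.
On memory: m+9=v, e+8=m, m+9=v, o+8=w, r+9=a, y+8=g.

vmvwag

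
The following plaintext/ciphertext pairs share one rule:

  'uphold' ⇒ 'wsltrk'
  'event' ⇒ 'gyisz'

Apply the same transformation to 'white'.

ykmyk

The shift increases by 1 at each position, starting from +2: 2, 3, 4, ….
Applying it to white: w+2=y, h+3=k, i+4=m, t+5=y, e+6=k.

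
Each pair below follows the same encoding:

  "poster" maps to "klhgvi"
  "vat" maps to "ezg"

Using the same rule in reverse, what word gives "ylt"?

Each pair mirrors across the alphabet (p↔k, o↔l, s↔h): positions sum to 25. Each letter is replaced by its mirror in the alphabet: a↔z, b↔y, c↔x, and so on (the Atbash cipher).
Undoing it on ylt: y↔b, l↔o, t↔g.

bog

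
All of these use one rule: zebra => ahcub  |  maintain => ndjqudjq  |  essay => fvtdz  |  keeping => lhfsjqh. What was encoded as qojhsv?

pliers

Shifts by position in zebra: pos 0: z→a (+1), pos 1: e→h (+3), pos 2: b→c (+1), pos 3: r→u (+3) — repeating every 2. A repeating key of period 2 is used — shifts +1, +3 over and over.
Reversing it on qojhsv: q−1=p, o−3=l, j−1=i, h−3=e, s−1=r, v−3=s.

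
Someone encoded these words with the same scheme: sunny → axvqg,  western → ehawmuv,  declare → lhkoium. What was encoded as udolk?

magic

Shifts by position in sunny: pos 0: s→a (+8), pos 1: u→x (+3), pos 2: n→v (+8), pos 3: n→q (+3) — repeating every 2. A repeating key of period 2 is used — shifts +8, +3 over and over.
Decoding udolk: u−8=m, d−3=a, o−8=g, l−3=i, k−8=c.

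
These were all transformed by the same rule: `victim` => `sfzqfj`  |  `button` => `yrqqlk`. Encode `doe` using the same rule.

Compare letters: v→s is +23, i→f is +23, c→z is +23 — a constant shift. Every letter moves 23 places later in the alphabet, wrapping around z→a.
Applying it to doe: d+23=a, o+23=l, e+23=b.

alb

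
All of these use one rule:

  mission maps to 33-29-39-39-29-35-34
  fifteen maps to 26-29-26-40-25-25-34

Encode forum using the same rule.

m is letter #13 and maps to 33: an offset of 20. The number is (letter's place in the alphabet, a=1) + 20.
For forum: f=6→26, o=15→35, r=18→38, u=21→41, m=13→33.

26-35-38-41-33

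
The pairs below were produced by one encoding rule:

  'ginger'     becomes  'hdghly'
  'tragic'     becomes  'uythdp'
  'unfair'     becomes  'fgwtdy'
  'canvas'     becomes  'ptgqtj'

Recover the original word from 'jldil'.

seize

g(6)→h(7) and i(8)→d(3) fit y≡11x+19 (mod 26); the inverse of 11 mod 26 is 19. Treating letters as 0–25, the rule is x ↦ 11x + 19 (mod 26).
Decoding jldil: j(9)→19·(9−19)≡18=s; l(11)→19·(11−19)≡4=e; d(3)→19·(3−19)≡8=i; i(8)→19·(8−19)≡25=z; l(11)→19·(11−19)≡4=e (all mod 26).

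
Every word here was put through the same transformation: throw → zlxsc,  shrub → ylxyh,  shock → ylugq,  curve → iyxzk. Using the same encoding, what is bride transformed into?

hvohk

It's a Vigenère-style cipher with numeric key [6,4]: position i shifts by key[i mod 2].
For bride: b+6=h, r+4=v, i+6=o, d+4=h, e+6=k.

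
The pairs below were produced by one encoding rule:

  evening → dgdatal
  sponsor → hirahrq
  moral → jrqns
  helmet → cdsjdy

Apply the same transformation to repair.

qdintq

e(4)→d(3) and v(21)→g(6) fit y≡17x+13 (mod 26); the inverse of 17 mod 26 is 23. Each letter's alphabet position (a=0..z=25) is mapped through 17·x+13 mod 26 — an affine cipher.
On repair: r(17)→17·17+13≡16=q; e(4)→17·4+13≡3=d; p(15)→17·15+13≡8=i; a(0)→17·0+13≡13=n; i(8)→17·8+13≡19=t; r(17)→17·17+13≡16=q (all mod 26).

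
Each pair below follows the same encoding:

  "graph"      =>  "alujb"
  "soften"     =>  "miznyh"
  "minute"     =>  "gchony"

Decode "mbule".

shark

Each letter is shifted forward by 20 in the alphabet (a Caesar shift of +20).
Reversing it on mbule: m−20=s, b−20=h, u−20=a, l−20=r, e−20=k.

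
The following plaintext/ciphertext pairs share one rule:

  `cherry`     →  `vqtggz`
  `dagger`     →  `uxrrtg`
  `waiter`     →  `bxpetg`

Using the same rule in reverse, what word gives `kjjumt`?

c(2)→v(21) and h(7)→q(16) fit y≡25x+23 (mod 26); the inverse of 25 mod 26 is 25. Treating letters as 0–25, the rule is x ↦ 25x + 23 (mod 26).
Decoding kjjumt: k(10)→25·(10−23)≡13=n; j(9)→25·(9−23)≡14=o; j(9)→25·(9−23)≡14=o; u(20)→25·(20−23)≡3=d; m(12)→25·(12−23)≡11=l; t(19)→25·(19−23)≡4=e (all mod 26).

noodle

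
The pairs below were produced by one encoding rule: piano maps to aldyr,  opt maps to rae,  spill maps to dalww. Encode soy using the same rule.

drj

Vowels shift forward by 3 and consonants shift forward by 11.
For soy: s(cons)+11=d, o(vowel)+3=r, y(cons)+11=j.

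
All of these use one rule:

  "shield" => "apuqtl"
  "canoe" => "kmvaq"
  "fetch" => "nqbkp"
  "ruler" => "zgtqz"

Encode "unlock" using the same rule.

gvtaks

The shift depends on letter class: consonant s→a is +8, but vowel i→u is +12. Two shifts are in play — +12 for a/e/i/o/u, +8 for every other letter.
On unlock: u(vowel)+12=g, n(cons)+8=v, l(cons)+8=t, o(vowel)+12=a, c(cons)+8=k, k(cons)+8=s.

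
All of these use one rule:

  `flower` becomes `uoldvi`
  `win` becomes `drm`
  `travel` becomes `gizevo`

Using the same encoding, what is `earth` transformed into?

vzigs

Each pair mirrors across the alphabet (f↔u, l↔o, o↔l): positions sum to 25. Each letter is replaced by its mirror in the alphabet: a↔z, b↔y, c↔x, and so on (the Atbash cipher).
For earth: e↔v, a↔z, r↔i, t↔g, h↔s.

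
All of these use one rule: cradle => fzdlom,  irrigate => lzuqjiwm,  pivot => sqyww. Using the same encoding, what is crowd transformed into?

Shifts by position in cradle: pos 0: c→f (+3), pos 1: r→z (+8), pos 2: a→d (+3), pos 3: d→l (+8) — repeating every 2. A repeating key of period 2 is used — shifts +3, +8 over and over.
On crowd: c+3=f, r+8=z, o+3=r, w+8=e, d+3=g.

fzreg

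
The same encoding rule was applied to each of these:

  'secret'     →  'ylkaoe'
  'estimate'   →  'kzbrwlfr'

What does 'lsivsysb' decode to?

flamingo

In secret: s→y is +6, e→l is +7, c→k is +8, r→a is +9 — the shift increases by 1 each position. Each letter shifts forward by (position + 6), i.e. 6, 7, 8, … — the shift grows by one for each successive letter.
Undoing it on lsivsysb: l−6=f, s−7=l, i−8=a, v−9=m, s−10=i, y−11=n, s−12=g, b−13=o.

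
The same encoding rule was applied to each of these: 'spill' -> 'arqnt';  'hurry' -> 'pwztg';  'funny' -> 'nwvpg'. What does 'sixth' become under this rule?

Shifts by position in spill: pos 0: s→a (+8), pos 1: p→r (+2), pos 2: i→q (+8), pos 3: l→n (+2) — repeating every 2. It's a Vigenère-style cipher with numeric key [8,2]: position i shifts by key[i mod 2].
On sixth: s+8=a, i+2=k, x+8=f, t+2=v, h+8=p.

akfvp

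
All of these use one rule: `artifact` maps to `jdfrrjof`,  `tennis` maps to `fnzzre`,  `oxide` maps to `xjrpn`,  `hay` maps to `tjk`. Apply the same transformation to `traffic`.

The shift depends on letter class: consonant r→d is +12, but vowel a→j is +9. Vowels shift forward by 9 and consonants shift forward by 12.
On traffic: t(cons)+12=f, r(cons)+12=d, a(vowel)+9=j, f(cons)+12=r, f(cons)+12=r, i(vowel)+9=r, c(cons)+12=o.

fdjrrro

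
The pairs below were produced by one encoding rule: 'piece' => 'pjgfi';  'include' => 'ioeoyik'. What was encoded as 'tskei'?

In piece: p→p is +0, i→j is +1, e→g is +2, c→f is +3 — the shift increases by 1 each position. Letter i (0-indexed) is shifted by i+0, so successive shifts are 0, 1, 2, ….
Undoing it on tskei: t−0=t, s−1=r, k−2=i, e−3=b, i−4=e.

tribe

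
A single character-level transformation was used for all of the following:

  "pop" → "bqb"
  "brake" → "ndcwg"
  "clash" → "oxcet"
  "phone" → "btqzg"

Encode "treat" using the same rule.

fdgcf

The rule splits by letter class: vowels +2, consonants +12.
On treat: t(cons)+12=f, r(cons)+12=d, e(vowel)+2=g, a(vowel)+2=c, t(cons)+12=f.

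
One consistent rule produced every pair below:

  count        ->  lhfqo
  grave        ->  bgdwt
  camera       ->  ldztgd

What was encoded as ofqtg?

c(2)→l(11) and o(14)→h(7) fit y≡17x+3 (mod 26); the inverse of 17 mod 26 is 23. Treating letters as 0–25, the rule is x ↦ 17x + 3 (mod 26).
Decoding ofqtg: o(14)→23·(14−3)≡19=t; f(5)→23·(5−3)≡20=u; q(16)→23·(16−3)≡13=n; t(19)→23·(19−3)≡4=e; g(6)→23·(6−3)≡17=r (all mod 26).

tuner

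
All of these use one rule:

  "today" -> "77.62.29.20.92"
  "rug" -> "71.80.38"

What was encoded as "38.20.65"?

gap

Each letter becomes 3×(its alphabet position, a=1..z=26) + 17.
Decoding 38.20.65: 38→(38−17)÷3=7=g, 20→(20−17)÷3=1=a, 65→(65−17)÷3=16=p.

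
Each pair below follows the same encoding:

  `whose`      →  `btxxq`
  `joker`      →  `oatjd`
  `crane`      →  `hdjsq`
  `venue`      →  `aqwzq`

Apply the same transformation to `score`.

xoxwq

Shifts by position in whose: pos 0: w→b (+5), pos 1: h→t (+12), pos 2: o→x (+9), pos 3: s→x (+5), pos 4: e→q (+12) — repeating every 3. A repeating key of period 3 is used — shifts +5, +12, +9 over and over.
For score: s+5=x, c+12=o, o+9=x, r+5=w, e+12=q.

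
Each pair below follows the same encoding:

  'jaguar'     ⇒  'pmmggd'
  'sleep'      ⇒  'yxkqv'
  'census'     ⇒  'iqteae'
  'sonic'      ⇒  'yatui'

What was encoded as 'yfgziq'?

Shifts by position in jaguar: pos 0: j→p (+6), pos 1: a→m (+12), pos 2: g→m (+6), pos 3: u→g (+12) — repeating every 2. A repeating key of period 2 is used — shifts +6, +12 over and over.
Reversing it on yfgziq: y−6=s, f−12=t, g−6=a, z−12=n, i−6=c, q−12=e.

stance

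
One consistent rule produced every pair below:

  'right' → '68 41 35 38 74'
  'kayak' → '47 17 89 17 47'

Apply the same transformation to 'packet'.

62 17 23 47 29 74

With a=1..z=26, the number is 3·pos + 14.
Applying it to packet: p=16→62, a=1→17, c=3→23, k=11→47, e=5→29, t=20→74.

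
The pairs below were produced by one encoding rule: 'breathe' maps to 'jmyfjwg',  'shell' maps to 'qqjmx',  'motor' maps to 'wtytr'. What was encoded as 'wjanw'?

The output letters match the input read backwards, each shifted +5: breathe reversed is ehtaerb. Read the word backwards and shift each letter +5.
Undoing it on wjanw: shift back: w−5=r, j−5=e, a−5=v, n−5=i, w−5=r → revir; then reverse → river.

river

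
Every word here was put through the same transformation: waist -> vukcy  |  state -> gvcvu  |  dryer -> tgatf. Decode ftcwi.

guard

The output letters match the input read backwards, each shifted +2: waist reversed is tsiaw. The word is reversed, then every letter is shifted forward by 2.
Decoding ftcwi: shift back: f−2=d, t−2=r, c−2=a, w−2=u, i−2=g → draug; then reverse → guard.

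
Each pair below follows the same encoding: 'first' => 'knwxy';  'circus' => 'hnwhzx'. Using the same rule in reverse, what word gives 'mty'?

hot

Compare letters: f→k is +5, i→n is +5, r→w is +5 — a constant shift. It's a constant shift of +5 (ROT5).
Undoing it on mty: m−5=h, t−5=o, y−5=t.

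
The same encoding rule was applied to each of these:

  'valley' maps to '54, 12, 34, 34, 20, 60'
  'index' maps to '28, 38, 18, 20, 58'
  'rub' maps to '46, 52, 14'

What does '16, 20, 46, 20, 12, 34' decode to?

cereal

The formula is n = 2×(alphabet index, a=1) + 10.
Decoding 16, 20, 46, 20, 12, 34: 16→(16−10)÷2=3=c, 20→(20−10)÷2=5=e, 46→(46−10)÷2=18=r, 20→(20−10)÷2=5=e, 12→(12−10)÷2=1=a, 34→(34−10)÷2=12=l.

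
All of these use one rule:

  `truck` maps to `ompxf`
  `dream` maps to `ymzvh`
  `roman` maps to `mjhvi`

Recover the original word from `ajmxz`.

force

Compare letters: t→o is +21, r→m is +21, u→p is +21 — a constant shift. It's a constant shift of +21 (ROT21).
Reversing it on ajmxz: a−21=f, j−21=o, m−21=r, x−21=c, z−21=e.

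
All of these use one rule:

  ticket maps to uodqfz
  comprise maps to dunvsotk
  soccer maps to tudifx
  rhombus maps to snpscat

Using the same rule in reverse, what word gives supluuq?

Shifts by position in ticket: pos 0: t→u (+1), pos 1: i→o (+6), pos 2: c→d (+1), pos 3: k→q (+6) — repeating every 2. A repeating key of period 2 is used — shifts +1, +6 over and over.
Undoing it on supluuq: s−1=r, u−6=o, p−1=o, l−6=f, u−1=t, u−6=o, q−1=p.

rooftop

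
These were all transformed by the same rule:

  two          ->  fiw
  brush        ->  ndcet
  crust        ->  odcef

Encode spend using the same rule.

The shift depends on letter class: consonant t→f is +12, but vowel o→w is +8. The rule splits by letter class: vowels +8, consonants +12.
For spend: s(cons)+12=e, p(cons)+12=b, e(vowel)+8=m, n(cons)+12=z, d(cons)+12=p.

ebmzp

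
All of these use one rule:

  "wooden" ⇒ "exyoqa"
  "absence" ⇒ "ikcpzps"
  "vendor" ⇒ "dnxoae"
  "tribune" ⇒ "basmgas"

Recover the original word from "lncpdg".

In wooden: w→e is +8, o→x is +9, o→y is +10, d→o is +11 — the shift increases by 1 each position. Letter i (0-indexed) is shifted by i+8, so successive shifts are 8, 9, 10, ….
Decoding lncpdg: l−8=d, n−9=e, c−10=s, p−11=e, d−12=r, g−13=t.

desert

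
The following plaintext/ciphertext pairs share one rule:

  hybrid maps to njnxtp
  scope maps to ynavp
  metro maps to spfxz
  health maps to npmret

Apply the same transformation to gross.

mcayd

Shifts by position in hybrid: pos 0: h→n (+6), pos 1: y→j (+11), pos 2: b→n (+12), pos 3: r→x (+6), pos 4: i→t (+11), pos 5: d→p (+12) — repeating every 3. It's a Vigenère-style cipher with numeric key [6,11,12]: position i shifts by key[i mod 3].
Applying it to gross: g+6=m, r+11=c, o+12=a, s+6=y, s+11=d.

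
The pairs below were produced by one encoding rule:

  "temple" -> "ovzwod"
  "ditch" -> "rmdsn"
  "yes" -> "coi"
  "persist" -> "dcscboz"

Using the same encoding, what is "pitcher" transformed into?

bormdsz

The output letters match the input read backwards, each shifted +10: temple reversed is elpmet. Two steps: reverse the string, then apply a Caesar shift of +10.
On pitcher: reverse → rehctip; then shift: r+10=b, e+10=o, h+10=r, c+10=m, t+10=d, i+10=s, p+10=z.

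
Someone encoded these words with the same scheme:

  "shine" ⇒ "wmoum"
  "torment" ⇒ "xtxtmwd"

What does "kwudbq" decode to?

In shine: s→w is +4, h→m is +5, i→o is +6, n→u is +7 — the shift increases by 1 each position. The shift increases by 1 at each position, starting from +4: 4, 5, 6, ….
Reversing it on kwudbq: k−4=g, w−5=r, u−6=o, d−7=w, b−8=t, q−9=h.

growth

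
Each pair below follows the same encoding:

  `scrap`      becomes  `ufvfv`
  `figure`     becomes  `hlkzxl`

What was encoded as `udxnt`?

In scrap: s→u is +2, c→f is +3, r→v is +4, a→f is +5 — the shift increases by 1 each position. Letter i (0-indexed) is shifted by i+2, so successive shifts are 2, 3, 4, ….
Undoing it on udxnt: u−2=s, d−3=a, x−4=t, n−5=i, t−6=n.

satin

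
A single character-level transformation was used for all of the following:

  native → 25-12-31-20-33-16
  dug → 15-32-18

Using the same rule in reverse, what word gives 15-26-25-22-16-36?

n is letter #14 and maps to 25: an offset of 11. The number is (letter's place in the alphabet, a=1) + 11.
Decoding 15-26-25-22-16-36: 15→(15−11)÷1=4=d, 26→(26−11)÷1=15=o, 25→(25−11)÷1=14=n, 22→(22−11)÷1=11=k, 16→(16−11)÷1=5=e, 36→(36−11)÷1=25=y.

donkey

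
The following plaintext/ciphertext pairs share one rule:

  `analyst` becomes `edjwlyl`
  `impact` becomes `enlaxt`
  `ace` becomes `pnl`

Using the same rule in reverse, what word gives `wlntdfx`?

musical

The output letters match the input read backwards, each shifted +11: analyst reversed is tsylana. Two steps: reverse the string, then apply a Caesar shift of +11.
Decoding wlntdfx: shift back: w−11=l, l−11=a, n−11=c, t−11=i, d−11=s, f−11=u, x−11=m → lacisum; then reverse → musical.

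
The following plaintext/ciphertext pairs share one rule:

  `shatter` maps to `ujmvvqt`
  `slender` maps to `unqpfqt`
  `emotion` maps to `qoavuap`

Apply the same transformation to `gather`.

The shift depends on letter class: consonant s→u is +2, but vowel a→m is +12. The rule splits by letter class: vowels +12, consonants +2.
For gather: g(cons)+2=i, a(vowel)+12=m, t(cons)+2=v, h(cons)+2=j, e(vowel)+12=q, r(cons)+2=t.

imvjqt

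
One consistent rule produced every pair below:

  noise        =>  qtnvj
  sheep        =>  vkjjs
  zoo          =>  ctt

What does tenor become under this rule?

wjqtu

The shift depends on letter class: consonant n→q is +3, but vowel o→t is +5. Vowels shift forward by 5 and consonants shift forward by 3.
For tenor: t(cons)+3=w, e(vowel)+5=j, n(cons)+3=q, o(vowel)+5=t, r(cons)+3=u.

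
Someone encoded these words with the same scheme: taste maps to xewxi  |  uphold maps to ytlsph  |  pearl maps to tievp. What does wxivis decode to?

stereo

Compare letters: t→x is +4, a→e is +4, s→w is +4 — a constant shift. It's a constant shift of +4 (ROT4).
Reversing it on wxivis: w−4=s, x−4=t, i−4=e, v−4=r, i−4=e, s−4=o.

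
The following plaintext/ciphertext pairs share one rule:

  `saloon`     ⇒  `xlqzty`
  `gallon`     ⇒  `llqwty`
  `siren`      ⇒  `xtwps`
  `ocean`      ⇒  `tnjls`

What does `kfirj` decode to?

fudge

The shifts repeat in a cycle of length 2: positions 0,1,… shift by +5, +11, then the pattern repeats.
Reversing it on kfirj: k−5=f, f−11=u, i−5=d, r−11=g, j−5=e.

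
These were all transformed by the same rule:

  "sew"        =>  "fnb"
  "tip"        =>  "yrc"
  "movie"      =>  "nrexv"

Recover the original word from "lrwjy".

panic

Read the word backwards and shift each letter +9.
Decoding lrwjy: shift back: l−9=c, r−9=i, w−9=n, j−9=a, y−9=p → cinap; then reverse → panic.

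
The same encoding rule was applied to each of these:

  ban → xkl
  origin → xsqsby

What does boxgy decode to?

The output letters match the input read backwards, each shifted +10: ban reversed is nab. Two steps: reverse the string, then apply a Caesar shift of +10.
Decoding boxgy: shift back: b−10=r, o−10=e, x−10=n, g−10=w, y−10=o → renwo; then reverse → owner.

owner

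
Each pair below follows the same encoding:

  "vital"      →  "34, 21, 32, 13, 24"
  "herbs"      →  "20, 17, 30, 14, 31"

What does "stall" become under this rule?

31, 32, 13, 24, 24

v is letter #22 and maps to 34: an offset of 12. The number is (letter's place in the alphabet, a=1) + 12.
On stall: s=19→31, t=20→32, a=1→13, l=12→24, l=12→24.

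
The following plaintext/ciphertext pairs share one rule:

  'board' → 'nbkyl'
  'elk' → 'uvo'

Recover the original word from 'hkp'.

fax

The output letters match the input read backwards, each shifted +10: board reversed is draob. Read the word backwards and shift each letter +10.
Reversing it on hkp: shift back: h−10=x, k−10=a, p−10=f → xaf; then reverse → fax.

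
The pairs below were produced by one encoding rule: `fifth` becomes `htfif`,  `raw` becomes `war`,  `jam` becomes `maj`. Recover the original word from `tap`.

The output letters match the input read backwards: fifth reversed is htfif. The word is simply reversed.
Reversing it on tap: then reverse → pat.

pat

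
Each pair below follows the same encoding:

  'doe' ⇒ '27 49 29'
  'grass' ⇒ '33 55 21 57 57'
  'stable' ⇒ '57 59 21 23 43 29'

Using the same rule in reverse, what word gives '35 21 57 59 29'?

d(#4)→27 and o(#15)→49: differences scale by 2, so n = 2·pos + 19. The formula is n = 2×(alphabet index, a=1) + 19.
Undoing it on 35 21 57 59 29: 35→(35−19)÷2=8=h, 21→(21−19)÷2=1=a, 57→(57−19)÷2=19=s, 59→(59−19)÷2=20=t, 29→(29−19)÷2=5=e.

haste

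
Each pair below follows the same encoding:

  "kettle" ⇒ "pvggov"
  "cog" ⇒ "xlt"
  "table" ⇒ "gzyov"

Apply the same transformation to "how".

Each pair mirrors across the alphabet (k↔p, e↔v, t↔g): positions sum to 25. Each letter is replaced by its mirror in the alphabet: a↔z, b↔y, c↔x, and so on (the Atbash cipher).
On how: h↔s, o↔l, w↔d.

sld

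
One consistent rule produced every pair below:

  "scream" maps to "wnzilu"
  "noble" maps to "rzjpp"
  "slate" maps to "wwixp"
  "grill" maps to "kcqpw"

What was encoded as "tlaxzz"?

pastor

Shifts by position in scream: pos 0: s→w (+4), pos 1: c→n (+11), pos 2: r→z (+8), pos 3: e→i (+4), pos 4: a→l (+11), pos 5: m→u (+8) — repeating every 3. A repeating key of period 3 is used — shifts +4, +11, +8 over and over.
Decoding tlaxzz: t−4=p, l−11=a, a−8=s, x−4=t, z−11=o, z−8=r.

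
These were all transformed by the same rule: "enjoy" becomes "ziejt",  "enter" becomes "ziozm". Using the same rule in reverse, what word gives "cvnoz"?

Each letter is shifted forward by 21 in the alphabet (a Caesar shift of +21).
Reversing it on cvnoz: c−21=h, v−21=a, n−21=s, o−21=t, z−21=e.

haste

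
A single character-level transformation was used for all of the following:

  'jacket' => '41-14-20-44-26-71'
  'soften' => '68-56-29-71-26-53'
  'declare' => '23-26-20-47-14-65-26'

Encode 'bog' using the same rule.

The formula is n = 3×(alphabet index, a=1) + 11.
For bog: b=2→17, o=15→56, g=7→32.

17-56-32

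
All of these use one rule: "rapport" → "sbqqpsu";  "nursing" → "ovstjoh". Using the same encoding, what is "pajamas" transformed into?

Compare letters: r→s is +1, a→b is +1, p→q is +1 — a constant shift. Every letter moves 1 place later in the alphabet, wrapping around z→a.
Applying it to pajamas: p+1=q, a+1=b, j+1=k, a+1=b, m+1=n, a+1=b, s+1=t.

qbkbnbt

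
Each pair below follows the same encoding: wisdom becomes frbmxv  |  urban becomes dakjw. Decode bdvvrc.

This is a Caesar cipher with shift 9.
Decoding bdvvrc: b−9=s, d−9=u, v−9=m, v−9=m, r−9=i, c−9=t.

summit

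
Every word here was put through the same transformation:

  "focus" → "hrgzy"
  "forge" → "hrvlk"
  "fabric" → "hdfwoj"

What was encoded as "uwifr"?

In focus: f→h is +2, o→r is +3, c→g is +4, u→z is +5 — the shift increases by 1 each position. The shift increases by 1 at each position, starting from +2: 2, 3, 4, ….
Reversing it on uwifr: u−2=s, w−3=t, i−4=e, f−5=a, r−6=l.

steal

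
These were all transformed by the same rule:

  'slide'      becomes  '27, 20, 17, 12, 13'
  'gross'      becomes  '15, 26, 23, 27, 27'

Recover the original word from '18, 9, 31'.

s is letter #19 and maps to 27: an offset of 8. The number is (letter's place in the alphabet, a=1) + 8.
Decoding 18, 9, 31: 18→(18−8)÷1=10=j, 9→(9−8)÷1=1=a, 31→(31−8)÷1=23=w.

jaw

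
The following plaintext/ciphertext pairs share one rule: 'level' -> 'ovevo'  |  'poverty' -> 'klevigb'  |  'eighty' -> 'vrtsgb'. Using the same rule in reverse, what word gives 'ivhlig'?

resort

Each pair mirrors across the alphabet (l↔o, e↔v, v↔e): positions sum to 25. Letters are reflected about the middle of the alphabet (position → 25−position): Atbash.
Undoing it on ivhlig: i↔r, v↔e, h↔s, l↔o, i↔r, g↔t.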